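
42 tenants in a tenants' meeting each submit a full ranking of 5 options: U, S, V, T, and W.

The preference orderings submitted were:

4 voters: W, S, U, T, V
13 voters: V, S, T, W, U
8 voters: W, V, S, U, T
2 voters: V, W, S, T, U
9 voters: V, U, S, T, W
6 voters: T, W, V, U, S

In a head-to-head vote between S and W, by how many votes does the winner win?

Ballots ranking S above W: 13+9 = 22.
Ballots ranking W above S: 4+8+2+6 = 20.
S wins 22–20, a margin of 2.

2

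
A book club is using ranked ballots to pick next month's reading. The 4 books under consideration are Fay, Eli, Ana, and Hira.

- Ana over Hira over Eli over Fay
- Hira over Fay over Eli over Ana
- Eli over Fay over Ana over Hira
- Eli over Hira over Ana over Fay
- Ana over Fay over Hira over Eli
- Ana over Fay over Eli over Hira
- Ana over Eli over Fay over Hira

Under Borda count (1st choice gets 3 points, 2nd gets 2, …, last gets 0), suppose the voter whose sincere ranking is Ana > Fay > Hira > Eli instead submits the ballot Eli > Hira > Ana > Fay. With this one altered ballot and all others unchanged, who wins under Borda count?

Borda totals with the altered ballot: Fay 7, Eli 14, Ana 12, Hira 9.
The switch changes the winner from Ana to Eli.

Eli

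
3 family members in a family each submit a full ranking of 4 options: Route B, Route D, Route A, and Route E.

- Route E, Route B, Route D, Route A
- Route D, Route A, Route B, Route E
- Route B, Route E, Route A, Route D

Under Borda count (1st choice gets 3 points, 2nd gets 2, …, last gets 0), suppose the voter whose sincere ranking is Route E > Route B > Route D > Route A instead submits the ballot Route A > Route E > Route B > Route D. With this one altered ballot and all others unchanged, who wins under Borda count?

Route A

Borda totals with the altered ballot: Route B 5, Route D 3, Route A 6, Route E 4.
The switch changes the winner from Route B to Route A.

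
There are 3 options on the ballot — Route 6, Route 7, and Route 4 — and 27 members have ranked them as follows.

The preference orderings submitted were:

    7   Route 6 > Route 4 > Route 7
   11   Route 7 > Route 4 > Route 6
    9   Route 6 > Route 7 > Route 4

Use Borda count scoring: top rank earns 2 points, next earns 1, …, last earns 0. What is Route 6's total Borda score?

Borda scores:
  Route 6: 7·2 + 11·0 + 9·2 = 32
  Route 7: 7·0 + 11·2 + 9·1 = 31
  Route 4: 7·1 + 11·1 + 9·0 = 18

32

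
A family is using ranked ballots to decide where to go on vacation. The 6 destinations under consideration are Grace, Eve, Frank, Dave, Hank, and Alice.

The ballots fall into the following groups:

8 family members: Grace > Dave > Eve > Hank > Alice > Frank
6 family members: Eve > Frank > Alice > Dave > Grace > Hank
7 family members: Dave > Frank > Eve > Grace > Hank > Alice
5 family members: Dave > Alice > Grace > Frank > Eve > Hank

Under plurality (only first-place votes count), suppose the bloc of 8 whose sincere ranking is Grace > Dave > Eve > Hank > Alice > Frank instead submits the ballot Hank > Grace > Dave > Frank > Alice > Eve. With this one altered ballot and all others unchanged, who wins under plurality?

First-place totals with the altered ballot: Grace 0, Eve 6, Frank 0, Dave 12, Hank 8, Alice 0.
The winner is unchanged: still Dave.

Dave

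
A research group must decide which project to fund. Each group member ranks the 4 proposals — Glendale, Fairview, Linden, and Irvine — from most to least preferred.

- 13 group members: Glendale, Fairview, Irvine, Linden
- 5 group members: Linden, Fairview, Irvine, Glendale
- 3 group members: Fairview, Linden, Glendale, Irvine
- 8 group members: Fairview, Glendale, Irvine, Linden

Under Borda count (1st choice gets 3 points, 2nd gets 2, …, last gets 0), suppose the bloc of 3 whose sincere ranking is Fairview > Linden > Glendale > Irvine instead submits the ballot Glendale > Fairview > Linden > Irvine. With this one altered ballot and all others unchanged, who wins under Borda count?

Fairview

Borda totals with the altered ballot: Glendale 64, Fairview 66, Linden 18, Irvine 26.
The winner is unchanged: still Fairview.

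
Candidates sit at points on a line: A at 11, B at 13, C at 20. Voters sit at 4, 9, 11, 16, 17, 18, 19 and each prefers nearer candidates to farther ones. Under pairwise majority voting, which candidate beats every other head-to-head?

With single-peaked preferences on a line, the Condorcet winner is the candidate closest to the median voter.
The median voter (position 16) is closest to B at 13.
Check: B vs C — voters closer to B: 4 of 7.

B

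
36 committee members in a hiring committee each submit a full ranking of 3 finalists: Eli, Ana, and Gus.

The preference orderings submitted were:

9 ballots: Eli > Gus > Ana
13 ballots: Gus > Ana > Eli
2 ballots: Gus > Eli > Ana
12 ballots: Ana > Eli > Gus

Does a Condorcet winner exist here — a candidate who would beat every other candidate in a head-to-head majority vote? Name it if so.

None — there is no Condorcet winner

Head-to-head results (36 voters total):
Eli vs Ana: Ana wins 25–11.
Eli vs Gus: Eli wins 21–15.
Ana vs Gus: Gus wins 24–12.
No candidate beats all others: Eli beats Gus beats Ana beats Eli, a majority cycle.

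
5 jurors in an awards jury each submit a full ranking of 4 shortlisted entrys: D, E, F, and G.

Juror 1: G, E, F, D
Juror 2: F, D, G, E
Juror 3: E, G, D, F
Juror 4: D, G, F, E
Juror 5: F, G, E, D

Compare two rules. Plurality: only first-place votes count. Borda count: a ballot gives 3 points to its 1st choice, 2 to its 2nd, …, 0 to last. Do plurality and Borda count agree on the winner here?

No

Plurality first-place counts: D 1, E 1, F 2, G 1 → F.
Borda totals: D 6, E 6, F 8, G 10 → G.
The two rules disagree: plurality picks F, Borda picks G.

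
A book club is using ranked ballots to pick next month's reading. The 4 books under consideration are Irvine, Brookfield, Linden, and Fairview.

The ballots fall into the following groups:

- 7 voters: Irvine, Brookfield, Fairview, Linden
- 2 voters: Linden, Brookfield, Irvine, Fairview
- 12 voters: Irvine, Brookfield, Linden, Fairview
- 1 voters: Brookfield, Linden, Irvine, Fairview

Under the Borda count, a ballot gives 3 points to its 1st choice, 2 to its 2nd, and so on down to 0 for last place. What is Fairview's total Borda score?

7

Borda scores:
  Irvine: 7·3 + 2·1 + 12·3 + 1 = 60
  Brookfield: 7·2 + 2·2 + 12·2 + 3 = 45
  Linden: 7·0 + 2·3 + 12·1 + 2 = 20
  Fairview: 7·1 + 2·0 + 12·0 + 0 = 7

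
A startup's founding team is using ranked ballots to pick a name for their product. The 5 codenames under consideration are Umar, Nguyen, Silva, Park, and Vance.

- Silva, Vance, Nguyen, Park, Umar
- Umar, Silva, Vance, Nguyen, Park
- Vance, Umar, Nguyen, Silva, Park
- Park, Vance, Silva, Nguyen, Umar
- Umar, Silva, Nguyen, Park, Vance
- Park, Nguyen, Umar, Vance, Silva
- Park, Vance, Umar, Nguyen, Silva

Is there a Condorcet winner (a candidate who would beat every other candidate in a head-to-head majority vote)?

No

Head-to-head results (7 voters total):
Umar vs Nguyen: Umar wins 4–3.
Umar vs Silva: Umar wins 5–2.
Umar vs Park: Park wins 4–3.
Umar vs Vance: Vance wins 4–3.
Nguyen vs Silva: Silva wins 4–3.
Nguyen vs Park: Nguyen wins 4–3.
Nguyen vs Vance: Vance wins 5–2.
Silva vs Park: Silva wins 4–3.
Silva vs Vance: Vance wins 4–3.
Park vs Vance: Park wins 4–3.
No candidate beats all others: Umar beats Nguyen beats Park beats Umar, a majority cycle.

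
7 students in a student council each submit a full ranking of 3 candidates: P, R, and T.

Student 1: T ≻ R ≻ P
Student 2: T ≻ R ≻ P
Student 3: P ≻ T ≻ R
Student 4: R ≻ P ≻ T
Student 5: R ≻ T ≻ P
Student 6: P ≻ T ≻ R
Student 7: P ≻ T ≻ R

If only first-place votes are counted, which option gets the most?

First-place vote totals:
  P: 3
  R: 2
  T: 2
P has the most first-place votes.

P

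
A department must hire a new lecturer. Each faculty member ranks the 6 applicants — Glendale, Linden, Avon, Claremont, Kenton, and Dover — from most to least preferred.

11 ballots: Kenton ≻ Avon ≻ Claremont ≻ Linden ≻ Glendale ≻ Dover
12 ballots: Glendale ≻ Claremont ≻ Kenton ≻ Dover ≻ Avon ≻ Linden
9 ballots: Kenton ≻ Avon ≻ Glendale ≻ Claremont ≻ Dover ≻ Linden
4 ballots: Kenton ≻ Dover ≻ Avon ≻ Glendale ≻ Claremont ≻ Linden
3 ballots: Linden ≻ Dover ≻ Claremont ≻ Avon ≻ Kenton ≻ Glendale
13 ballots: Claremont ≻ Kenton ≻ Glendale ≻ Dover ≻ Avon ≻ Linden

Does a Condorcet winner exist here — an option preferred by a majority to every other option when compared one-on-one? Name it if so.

Claremont

Head-to-head results (52 voters total):
Glendale vs Linden: Glendale wins 38–14.
Glendale vs Avon: Avon wins 27–25.
Glendale vs Claremont: Claremont wins 27–25.
Glendale vs Kenton: Kenton wins 40–12.
Glendale vs Dover: Glendale wins 45–7.
Linden vs Avon: Avon wins 49–3.
Linden vs Claremont: Claremont wins 49–3.
Linden vs Kenton: Kenton wins 49–3.
Linden vs Dover: Dover wins 38–14.
Avon vs Claremont: Claremont wins 28–24.
Avon vs Kenton: Kenton wins 49–3.
Avon vs Dover: Dover wins 32–20.
Claremont vs Kenton: Claremont wins 28–24.
Claremont vs Dover: Claremont wins 45–7.
Kenton vs Dover: Kenton wins 49–3.
Claremont beats each rival — Glendale (27–25), Linden (49–3), Avon (28–24), Kenton (28–24), Dover (45–7) — so Claremont is the Condorcet winner.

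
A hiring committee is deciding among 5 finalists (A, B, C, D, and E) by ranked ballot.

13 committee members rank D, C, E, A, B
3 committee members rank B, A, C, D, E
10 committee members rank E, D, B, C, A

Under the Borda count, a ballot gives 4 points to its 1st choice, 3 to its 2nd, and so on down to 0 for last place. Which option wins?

D

Borda scores:
  A: 13·1 + 3·3 + 10·0 = 22
  B: 13·0 + 3·4 + 10·2 = 32
  C: 13·3 + 3·2 + 10·1 = 55
  D: 13·4 + 3·1 + 10·3 = 85
  E: 13·2 + 3·0 + 10·4 = 66
D has the highest total.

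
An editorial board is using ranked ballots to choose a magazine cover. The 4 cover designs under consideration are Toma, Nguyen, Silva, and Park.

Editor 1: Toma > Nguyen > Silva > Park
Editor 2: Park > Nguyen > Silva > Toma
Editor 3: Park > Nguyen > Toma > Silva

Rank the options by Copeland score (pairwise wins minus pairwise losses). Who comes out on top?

Pairwise results:
  Toma vs Nguyen: Nguyen wins 2–1.
  Toma vs Silva: Toma wins 2–1.
  Toma vs Park: Park wins 2–1.
  Nguyen vs Silva: Nguyen wins 3–0.
  Nguyen vs Park: Park wins 2–1.
  Silva vs Park: Park wins 2–1.
Copeland scores (wins − losses):
  Toma: 1 − 2 = -1
  Nguyen: 2 − 1 = 1
  Silva: 0 − 3 = -3
  Park: 3 − 0 = 3
Park has the best Copeland score.

Park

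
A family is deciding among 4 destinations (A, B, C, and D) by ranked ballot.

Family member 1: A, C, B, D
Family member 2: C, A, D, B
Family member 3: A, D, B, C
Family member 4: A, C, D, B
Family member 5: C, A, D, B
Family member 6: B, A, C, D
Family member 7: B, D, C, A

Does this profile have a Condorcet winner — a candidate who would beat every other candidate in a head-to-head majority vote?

Head-to-head results (7 voters total):
A vs B: A wins 5–2.
A vs C: A wins 4–3.
A vs D: A wins 6–1.
B vs C: C wins 4–3.
B vs D: D wins 4–3.
C vs D: C wins 5–2.
A beats each rival — B (5–2), C (4–3), D (6–1) — so A is the Condorcet winner.

Yes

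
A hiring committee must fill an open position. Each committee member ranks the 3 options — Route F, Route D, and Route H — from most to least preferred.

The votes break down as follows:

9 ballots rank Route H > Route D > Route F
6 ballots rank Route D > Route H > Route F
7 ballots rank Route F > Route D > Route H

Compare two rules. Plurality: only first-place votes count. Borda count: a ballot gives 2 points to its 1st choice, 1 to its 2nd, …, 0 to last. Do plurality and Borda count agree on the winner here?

Plurality first-place counts: Route F 7, Route D 6, Route H 9 → Route H.
Borda totals: Route F 14, Route D 28, Route H 24 → Route D.
The two rules disagree: plurality picks Route H, Borda picks Route D.

No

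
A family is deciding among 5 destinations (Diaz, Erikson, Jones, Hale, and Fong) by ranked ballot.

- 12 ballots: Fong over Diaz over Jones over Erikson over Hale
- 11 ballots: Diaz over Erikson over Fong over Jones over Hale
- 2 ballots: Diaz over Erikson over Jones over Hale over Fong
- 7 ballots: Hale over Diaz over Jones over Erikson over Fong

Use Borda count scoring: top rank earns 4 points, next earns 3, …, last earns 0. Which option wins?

Diaz

Borda scores:
  Diaz: 12·3 + 11·4 + 2·4 + 7·3 = 109
  Erikson: 12·1 + 11·3 + 2·3 + 7·1 = 58
  Jones: 12·2 + 11·1 + 2·2 + 7·2 = 53
  Hale: 12·0 + 11·0 + 2·1 + 7·4 = 30
  Fong: 12·4 + 11·2 + 2·0 + 7·0 = 70
Diaz has the highest total.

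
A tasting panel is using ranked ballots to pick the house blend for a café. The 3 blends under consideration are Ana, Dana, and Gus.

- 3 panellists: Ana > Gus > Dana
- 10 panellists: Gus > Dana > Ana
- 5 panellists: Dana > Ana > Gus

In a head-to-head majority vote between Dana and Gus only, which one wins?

Ballots ranking Dana above Gus: 5.
Ballots ranking Gus above Dana: 3+10 = 13.
Gus wins the head-to-head, 13–5.

Gus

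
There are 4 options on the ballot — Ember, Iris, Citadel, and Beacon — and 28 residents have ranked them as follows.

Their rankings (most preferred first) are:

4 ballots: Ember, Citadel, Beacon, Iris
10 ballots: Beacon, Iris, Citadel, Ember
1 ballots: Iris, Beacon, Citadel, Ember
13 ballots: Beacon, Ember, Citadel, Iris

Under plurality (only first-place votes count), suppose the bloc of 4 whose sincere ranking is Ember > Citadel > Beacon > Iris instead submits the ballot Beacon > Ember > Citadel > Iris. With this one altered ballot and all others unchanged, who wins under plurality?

Beacon

First-place totals with the altered ballot: Ember 0, Iris 1, Citadel 0, Beacon 27.
The winner is unchanged: still Beacon.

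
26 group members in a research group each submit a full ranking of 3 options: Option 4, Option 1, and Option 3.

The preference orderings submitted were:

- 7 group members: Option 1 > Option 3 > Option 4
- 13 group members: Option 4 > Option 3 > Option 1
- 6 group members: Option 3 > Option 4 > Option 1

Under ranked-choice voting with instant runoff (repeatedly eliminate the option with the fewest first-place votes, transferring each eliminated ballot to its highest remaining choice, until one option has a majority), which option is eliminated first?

Option 3

Round 1: Option 4 13, Option 1 7, Option 3 6. Option 3 has the fewest and is eliminated.
Round 2: Option 4 19, Option 1 7. Option 4 has a majority.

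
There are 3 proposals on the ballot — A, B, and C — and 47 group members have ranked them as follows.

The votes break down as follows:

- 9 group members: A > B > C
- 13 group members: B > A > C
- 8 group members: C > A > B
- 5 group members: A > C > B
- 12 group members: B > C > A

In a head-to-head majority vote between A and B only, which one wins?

Ballots ranking A above B: 9+8+5 = 22.
Ballots ranking B above A: 13+12 = 25.
B wins the head-to-head, 25–22.

B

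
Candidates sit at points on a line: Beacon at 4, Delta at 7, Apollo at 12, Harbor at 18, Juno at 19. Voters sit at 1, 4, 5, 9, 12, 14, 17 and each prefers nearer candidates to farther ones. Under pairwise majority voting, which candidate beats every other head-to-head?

Delta

With single-peaked preferences on a line, the Condorcet winner is the candidate closest to the median voter.
The median voter (position 9) is closest to Delta at 7.
Check: Delta vs Apollo — voters closer to Delta: 4 of 7.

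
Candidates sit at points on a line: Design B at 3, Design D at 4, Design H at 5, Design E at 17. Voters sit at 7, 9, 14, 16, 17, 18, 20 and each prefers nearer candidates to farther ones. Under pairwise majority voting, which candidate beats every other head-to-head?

Design E

With single-peaked preferences on a line, the Condorcet winner is the candidate closest to the median voter.
The median voter (position 16) is closest to Design E at 17.
Check: Design E vs Design D — voters closer to Design E: 5 of 7.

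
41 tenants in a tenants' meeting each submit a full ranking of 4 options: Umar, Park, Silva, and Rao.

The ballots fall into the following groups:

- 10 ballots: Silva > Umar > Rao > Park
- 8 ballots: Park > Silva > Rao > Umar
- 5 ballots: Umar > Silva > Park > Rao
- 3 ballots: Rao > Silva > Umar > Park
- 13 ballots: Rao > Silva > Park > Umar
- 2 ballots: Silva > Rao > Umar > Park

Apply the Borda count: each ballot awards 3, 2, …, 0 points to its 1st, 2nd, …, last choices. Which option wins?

Silva

Borda scores:
  Umar: 10·2 + 8·0 + 5·3 + 3·1 + 13·0 + 2·1 = 40
  Park: 10·0 + 8·3 + 5·1 + 3·0 + 13·1 + 2·0 = 42
  Silva: 10·3 + 8·2 + 5·2 + 3·2 + 13·2 + 2·3 = 94
  Rao: 10·1 + 8·1 + 5·0 + 3·3 + 13·3 + 2·2 = 70
Silva has the highest total.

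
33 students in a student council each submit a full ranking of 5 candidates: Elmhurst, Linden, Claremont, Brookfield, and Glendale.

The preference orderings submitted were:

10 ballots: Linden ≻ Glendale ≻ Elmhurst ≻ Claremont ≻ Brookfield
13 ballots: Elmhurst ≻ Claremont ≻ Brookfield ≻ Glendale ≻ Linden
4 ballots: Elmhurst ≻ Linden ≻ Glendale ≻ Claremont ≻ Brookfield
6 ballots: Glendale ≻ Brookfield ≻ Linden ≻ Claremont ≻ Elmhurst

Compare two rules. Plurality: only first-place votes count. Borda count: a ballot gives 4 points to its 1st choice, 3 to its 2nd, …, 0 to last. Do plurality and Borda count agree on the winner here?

Plurality first-place counts: Elmhurst 17, Linden 10, Claremont 0, Brookfield 0, Glendale 6 → Elmhurst.
Borda totals: Elmhurst 88, Linden 64, Claremont 59, Brookfield 44, Glendale 75 → Elmhurst.
The two rules agree on Elmhurst.

Yes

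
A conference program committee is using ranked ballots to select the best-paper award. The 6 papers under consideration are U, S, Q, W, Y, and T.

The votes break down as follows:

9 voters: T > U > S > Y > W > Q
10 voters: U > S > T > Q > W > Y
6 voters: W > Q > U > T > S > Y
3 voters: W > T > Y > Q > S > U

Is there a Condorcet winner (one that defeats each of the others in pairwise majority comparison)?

Head-to-head results (28 voters total):
U vs S: U wins 25–3.
U vs Q: U wins 19–9.
U vs W: U wins 19–9.
U vs Y: U wins 25–3.
U vs T: U wins 16–12.
S vs Q: S wins 19–9.
S vs W: S wins 19–9.
S vs Y: S wins 25–3.
S vs T: T wins 18–10.
Q vs W: W wins 18–10.
Q vs Y: Q wins 16–12.
Q vs T: T wins 22–6.
W vs Y: W wins 19–9.
W vs T: T wins 19–9.
Y vs T: T wins 28–0.
U beats each rival — S (25–3), Q (19–9), W (19–9), Y (25–3), T (16–12) — so U is the Condorcet winner.

Yes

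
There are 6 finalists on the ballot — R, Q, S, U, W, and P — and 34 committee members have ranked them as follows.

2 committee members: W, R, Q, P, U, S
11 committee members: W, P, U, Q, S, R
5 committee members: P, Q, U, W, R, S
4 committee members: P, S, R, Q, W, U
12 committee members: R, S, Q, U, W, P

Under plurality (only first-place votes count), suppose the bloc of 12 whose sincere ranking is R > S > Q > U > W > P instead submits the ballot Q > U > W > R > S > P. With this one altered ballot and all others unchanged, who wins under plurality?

W

First-place totals with the altered ballot: R 0, Q 12, S 0, U 0, W 13, P 9.
The winner is unchanged: still W.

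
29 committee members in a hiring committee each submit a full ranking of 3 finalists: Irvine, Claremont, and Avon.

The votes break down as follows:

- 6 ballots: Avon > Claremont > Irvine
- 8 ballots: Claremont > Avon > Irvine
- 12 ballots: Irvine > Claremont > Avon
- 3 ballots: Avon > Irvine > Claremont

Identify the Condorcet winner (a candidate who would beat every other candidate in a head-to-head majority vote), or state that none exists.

Head-to-head results (29 voters total):
Irvine vs Claremont: Irvine wins 15–14.
Irvine vs Avon: Avon wins 17–12.
Claremont vs Avon: Claremont wins 20–9.
No candidate beats all others: Irvine beats Claremont beats Avon beats Irvine, a majority cycle.

None — there is no Condorcet winner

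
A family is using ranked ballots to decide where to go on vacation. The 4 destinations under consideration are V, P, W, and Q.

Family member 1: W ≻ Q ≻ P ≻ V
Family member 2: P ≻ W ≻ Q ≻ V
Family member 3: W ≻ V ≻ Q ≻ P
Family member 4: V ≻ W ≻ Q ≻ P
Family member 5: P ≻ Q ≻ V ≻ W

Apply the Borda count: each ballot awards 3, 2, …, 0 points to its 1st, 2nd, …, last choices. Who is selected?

Borda scores:
  V: 0 + 0 + 2 + 3 + 1 = 6
  P: 1 + 3 + 0 + 0 + 3 = 7
  W: 3 + 2 + 3 + 2 + 0 = 10
  Q: 2 + 1 + 1 + 1 + 2 = 7
W has the highest total.

W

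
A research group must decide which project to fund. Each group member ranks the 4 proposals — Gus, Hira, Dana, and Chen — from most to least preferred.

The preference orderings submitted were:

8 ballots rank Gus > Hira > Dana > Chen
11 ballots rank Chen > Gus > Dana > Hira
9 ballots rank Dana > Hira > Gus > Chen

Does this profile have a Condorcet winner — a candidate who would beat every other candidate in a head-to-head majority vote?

Yes

Head-to-head results (28 voters total):
Gus vs Hira: Gus wins 19–9.
Gus vs Dana: Gus wins 19–9.
Gus vs Chen: Gus wins 17–11.
Hira vs Dana: Dana wins 20–8.
Hira vs Chen: Hira wins 17–11.
Dana vs Chen: Dana wins 17–11.
Gus beats each rival — Hira (19–9), Dana (19–9), Chen (17–11) — so Gus is the Condorcet winner.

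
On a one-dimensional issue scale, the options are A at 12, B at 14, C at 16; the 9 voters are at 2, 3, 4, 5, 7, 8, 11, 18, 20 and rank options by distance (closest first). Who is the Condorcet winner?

With single-peaked preferences on a line, the Condorcet winner is the candidate closest to the median voter.
The median voter (position 7) is closest to A at 12.
Check: A vs B — voters closer to A: 7 of 9.

A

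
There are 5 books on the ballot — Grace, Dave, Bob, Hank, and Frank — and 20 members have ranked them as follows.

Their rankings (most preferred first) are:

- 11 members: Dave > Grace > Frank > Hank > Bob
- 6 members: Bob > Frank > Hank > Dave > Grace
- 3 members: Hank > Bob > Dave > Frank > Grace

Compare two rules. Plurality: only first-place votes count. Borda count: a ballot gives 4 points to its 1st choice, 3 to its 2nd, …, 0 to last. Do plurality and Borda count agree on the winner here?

Yes

Plurality first-place counts: Grace 0, Dave 11, Bob 6, Hank 3, Frank 0 → Dave.
Borda totals: Grace 33, Dave 56, Bob 33, Hank 35, Frank 43 → Dave.
The two rules agree on Dave.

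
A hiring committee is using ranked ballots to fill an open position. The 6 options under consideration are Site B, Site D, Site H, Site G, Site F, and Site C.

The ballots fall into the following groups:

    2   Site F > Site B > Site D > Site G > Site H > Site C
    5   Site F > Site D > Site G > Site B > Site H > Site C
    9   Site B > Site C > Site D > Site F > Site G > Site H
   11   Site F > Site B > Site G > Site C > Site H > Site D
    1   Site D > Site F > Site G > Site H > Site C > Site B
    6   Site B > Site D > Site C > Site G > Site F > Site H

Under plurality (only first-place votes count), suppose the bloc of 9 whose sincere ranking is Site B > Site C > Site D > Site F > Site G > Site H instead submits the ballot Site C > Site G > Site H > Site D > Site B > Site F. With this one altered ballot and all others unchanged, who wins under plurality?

First-place totals with the altered ballot: Site B 6, Site D 1, Site H 0, Site G 0, Site F 18, Site C 9.
The winner is unchanged: still Site F.

Site F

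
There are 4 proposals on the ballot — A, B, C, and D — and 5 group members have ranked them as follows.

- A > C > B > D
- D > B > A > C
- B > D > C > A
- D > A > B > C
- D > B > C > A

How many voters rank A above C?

3

Ballots ranking A above C: 3.
Ballots ranking C above A: 2.
So 3 of 5 voters prefer A to C.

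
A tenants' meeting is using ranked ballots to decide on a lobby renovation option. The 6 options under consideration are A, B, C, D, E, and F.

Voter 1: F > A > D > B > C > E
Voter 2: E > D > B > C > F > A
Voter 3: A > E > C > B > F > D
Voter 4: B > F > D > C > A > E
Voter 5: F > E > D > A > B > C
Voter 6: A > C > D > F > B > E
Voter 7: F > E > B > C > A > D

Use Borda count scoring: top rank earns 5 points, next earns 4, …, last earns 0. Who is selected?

Borda scores:
  A: 4 + 0 + 5 + 1 + 2 + 5 + 1 = 18
  B: 2 + 3 + 2 + 5 + 1 + 1 + 3 = 17
  C: 1 + 2 + 3 + 2 + 0 + 4 + 2 = 14
  D: 3 + 4 + 0 + 3 + 3 + 3 + 0 = 16
  E: 0 + 5 + 4 + 0 + 4 + 0 + 4 = 17
  F: 5 + 1 + 1 + 4 + 5 + 2 + 5 = 23
F has the highest total.

F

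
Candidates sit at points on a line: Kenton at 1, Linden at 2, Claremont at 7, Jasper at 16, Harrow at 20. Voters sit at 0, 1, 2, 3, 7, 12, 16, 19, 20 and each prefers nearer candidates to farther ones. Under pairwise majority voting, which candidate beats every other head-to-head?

Claremont

With single-peaked preferences on a line, the Condorcet winner is the candidate closest to the median voter.
The median voter (position 7) is closest to Claremont at 7.
Check: Claremont vs Jasper — voters closer to Claremont: 5 of 9.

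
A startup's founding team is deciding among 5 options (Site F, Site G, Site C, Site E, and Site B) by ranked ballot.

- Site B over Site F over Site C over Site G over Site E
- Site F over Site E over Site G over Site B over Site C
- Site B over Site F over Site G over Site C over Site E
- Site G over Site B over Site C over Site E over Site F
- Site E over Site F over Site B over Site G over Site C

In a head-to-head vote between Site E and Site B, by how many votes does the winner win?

Ballots ranking Site E above Site B: 2.
Ballots ranking Site B above Site E: 3.
Site B wins 3–2, a margin of 1.

1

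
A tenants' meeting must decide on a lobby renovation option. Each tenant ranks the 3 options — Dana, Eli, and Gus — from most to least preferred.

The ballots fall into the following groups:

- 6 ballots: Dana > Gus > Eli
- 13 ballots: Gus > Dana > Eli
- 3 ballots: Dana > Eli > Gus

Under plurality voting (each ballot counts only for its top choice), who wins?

Gus

First-place vote totals:
  Dana: 9
  Eli: 0
  Gus: 13
Gus has the most first-place votes.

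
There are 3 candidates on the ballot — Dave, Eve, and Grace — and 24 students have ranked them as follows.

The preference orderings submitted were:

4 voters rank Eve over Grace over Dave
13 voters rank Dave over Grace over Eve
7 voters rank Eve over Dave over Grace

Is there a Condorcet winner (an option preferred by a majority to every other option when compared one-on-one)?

Yes

Head-to-head results (24 voters total):
Dave vs Eve: Dave wins 13–11.
Dave vs Grace: Dave wins 20–4.
Eve vs Grace: Grace wins 13–11.
Dave beats each rival — Eve (13–11), Grace (20–4) — so Dave is the Condorcet winner.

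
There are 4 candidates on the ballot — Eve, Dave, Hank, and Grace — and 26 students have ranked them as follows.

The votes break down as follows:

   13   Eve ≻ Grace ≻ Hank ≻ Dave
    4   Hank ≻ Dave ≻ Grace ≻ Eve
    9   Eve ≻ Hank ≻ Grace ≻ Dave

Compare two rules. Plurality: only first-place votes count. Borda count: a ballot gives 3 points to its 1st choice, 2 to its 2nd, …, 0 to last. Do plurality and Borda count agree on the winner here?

Plurality first-place counts: Eve 22, Dave 0, Hank 4, Grace 0 → Eve.
Borda totals: Eve 66, Dave 8, Hank 43, Grace 39 → Eve.
The two rules agree on Eve.

Yes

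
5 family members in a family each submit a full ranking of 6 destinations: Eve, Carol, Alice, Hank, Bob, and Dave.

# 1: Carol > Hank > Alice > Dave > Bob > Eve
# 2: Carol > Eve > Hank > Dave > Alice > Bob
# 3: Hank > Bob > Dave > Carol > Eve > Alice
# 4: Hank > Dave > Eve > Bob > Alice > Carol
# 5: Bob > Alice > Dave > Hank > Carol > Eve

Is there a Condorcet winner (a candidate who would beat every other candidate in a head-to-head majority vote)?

Head-to-head results (5 voters total):
Eve vs Carol: Carol wins 4–1.
Eve vs Alice: Eve wins 3–2.
Eve vs Hank: Hank wins 4–1.
Eve vs Bob: Bob wins 3–2.
Eve vs Dave: Dave wins 4–1.
Carol vs Alice: Carol wins 3–2.
Carol vs Hank: Hank wins 3–2.
Carol vs Bob: Bob wins 3–2.
Carol vs Dave: Dave wins 3–2.
Alice vs Hank: Hank wins 4–1.
Alice vs Bob: Bob wins 3–2.
Alice vs Dave: Dave wins 3–2.
Hank vs Bob: Hank wins 4–1.
Hank vs Dave: Hank wins 4–1.
Bob vs Dave: Dave wins 3–2.
Hank beats each rival — Eve (4–1), Carol (3–2), Alice (4–1), Bob (4–1), Dave (4–1) — so Hank is the Condorcet winner.

Yes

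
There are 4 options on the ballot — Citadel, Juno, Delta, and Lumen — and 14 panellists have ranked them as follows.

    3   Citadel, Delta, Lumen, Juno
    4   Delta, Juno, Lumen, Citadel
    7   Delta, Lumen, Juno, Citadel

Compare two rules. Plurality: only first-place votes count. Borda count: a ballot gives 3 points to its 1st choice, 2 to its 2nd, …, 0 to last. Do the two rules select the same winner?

Plurality first-place counts: Citadel 3, Juno 0, Delta 11, Lumen 0 → Delta.
Borda totals: Citadel 9, Juno 15, Delta 39, Lumen 21 → Delta.
The two rules agree on Delta.

Yes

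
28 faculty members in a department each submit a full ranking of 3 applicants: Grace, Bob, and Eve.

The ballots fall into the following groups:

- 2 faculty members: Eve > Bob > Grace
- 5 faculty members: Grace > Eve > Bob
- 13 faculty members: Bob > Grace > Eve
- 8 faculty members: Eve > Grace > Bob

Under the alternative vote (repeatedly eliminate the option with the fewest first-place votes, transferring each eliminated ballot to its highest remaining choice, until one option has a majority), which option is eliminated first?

Grace

Round 1: Bob 13, Eve 10, Grace 5. Grace has the fewest and is eliminated.
Round 2: Eve 15, Bob 13. Eve has a majority.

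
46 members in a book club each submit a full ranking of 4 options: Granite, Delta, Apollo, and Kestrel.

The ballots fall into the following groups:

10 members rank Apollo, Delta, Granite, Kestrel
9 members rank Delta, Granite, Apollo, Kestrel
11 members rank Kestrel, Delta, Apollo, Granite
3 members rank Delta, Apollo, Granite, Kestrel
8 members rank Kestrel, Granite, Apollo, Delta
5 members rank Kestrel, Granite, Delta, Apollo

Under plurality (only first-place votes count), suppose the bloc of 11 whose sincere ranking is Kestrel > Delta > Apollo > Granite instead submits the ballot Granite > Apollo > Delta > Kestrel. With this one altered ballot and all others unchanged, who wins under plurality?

Kestrel

First-place totals with the altered ballot: Granite 11, Delta 12, Apollo 10, Kestrel 13.
The winner is unchanged: still Kestrel.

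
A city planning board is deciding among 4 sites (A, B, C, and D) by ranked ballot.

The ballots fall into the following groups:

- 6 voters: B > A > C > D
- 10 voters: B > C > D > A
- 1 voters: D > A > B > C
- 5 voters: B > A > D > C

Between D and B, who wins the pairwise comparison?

Ballots ranking D above B: 1.
Ballots ranking B above D: 6+10+5 = 21.
B wins the head-to-head, 21–1.

B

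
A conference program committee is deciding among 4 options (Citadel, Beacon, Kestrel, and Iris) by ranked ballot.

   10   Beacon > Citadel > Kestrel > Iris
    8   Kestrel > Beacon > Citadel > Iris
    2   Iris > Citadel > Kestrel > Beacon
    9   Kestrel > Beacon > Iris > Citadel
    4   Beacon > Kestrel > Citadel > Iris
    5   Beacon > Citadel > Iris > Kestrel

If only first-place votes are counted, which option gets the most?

Beacon

First-place vote totals:
  Citadel: 0
  Beacon: 19
  Kestrel: 17
  Iris: 2
Beacon has the most first-place votes.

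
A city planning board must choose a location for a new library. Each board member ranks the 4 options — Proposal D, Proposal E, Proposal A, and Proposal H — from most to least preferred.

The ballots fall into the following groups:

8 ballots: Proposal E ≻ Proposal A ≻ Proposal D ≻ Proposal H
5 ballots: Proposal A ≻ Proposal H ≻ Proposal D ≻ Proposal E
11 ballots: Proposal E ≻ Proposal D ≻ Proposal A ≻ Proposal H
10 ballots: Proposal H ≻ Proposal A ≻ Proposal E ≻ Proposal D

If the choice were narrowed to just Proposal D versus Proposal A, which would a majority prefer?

Ballots ranking Proposal D above Proposal A: 11.
Ballots ranking Proposal A above Proposal D: 8+5+10 = 23.
Proposal A wins the head-to-head, 23–11.

Proposal A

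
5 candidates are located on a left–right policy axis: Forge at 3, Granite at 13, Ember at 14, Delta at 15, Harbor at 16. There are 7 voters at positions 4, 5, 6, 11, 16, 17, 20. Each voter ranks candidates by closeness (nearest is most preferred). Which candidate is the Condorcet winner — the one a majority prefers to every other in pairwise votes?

With single-peaked preferences on a line, the Condorcet winner is the candidate closest to the median voter.
The median voter (position 11) is closest to Granite at 13.
Check: Granite vs Forge — voters closer to Granite: 4 of 7.

Granite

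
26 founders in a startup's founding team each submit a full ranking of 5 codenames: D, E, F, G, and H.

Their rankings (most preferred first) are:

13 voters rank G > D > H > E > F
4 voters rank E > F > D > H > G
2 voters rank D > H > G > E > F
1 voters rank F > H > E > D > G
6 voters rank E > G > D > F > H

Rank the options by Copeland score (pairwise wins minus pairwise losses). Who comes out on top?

Pairwise results:
  D vs E: D wins 15–11.
  D vs F: D wins 21–5.
  D vs G: G wins 19–7.
  D vs H: D wins 25–1.
  E vs F: E wins 25–1.
  E vs G: G wins 15–11.
  E vs H: H wins 16–10.
  F vs G: G wins 21–5.
  F vs H: H wins 15–11.
  G vs H: G wins 19–7.
Copeland scores (wins − losses):
  D: 3 − 1 = 2
  E: 1 − 3 = -2
  F: 0 − 4 = -4
  G: 4 − 0 = 4
  H: 2 − 2 = 0
G has the best Copeland score.

G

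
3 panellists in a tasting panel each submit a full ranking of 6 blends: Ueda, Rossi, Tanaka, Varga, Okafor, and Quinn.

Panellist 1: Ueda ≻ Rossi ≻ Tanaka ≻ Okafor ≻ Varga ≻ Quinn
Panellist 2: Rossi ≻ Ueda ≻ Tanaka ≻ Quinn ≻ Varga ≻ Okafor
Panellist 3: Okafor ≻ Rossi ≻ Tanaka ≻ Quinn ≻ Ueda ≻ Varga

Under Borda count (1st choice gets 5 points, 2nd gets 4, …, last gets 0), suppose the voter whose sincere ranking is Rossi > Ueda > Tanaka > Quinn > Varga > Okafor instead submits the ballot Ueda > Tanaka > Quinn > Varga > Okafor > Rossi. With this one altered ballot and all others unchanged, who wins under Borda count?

Borda totals with the altered ballot: Ueda 11, Rossi 8, Tanaka 10, Varga 3, Okafor 8, Quinn 5.
The switch changes the winner from Rossi to Ueda.

Ueda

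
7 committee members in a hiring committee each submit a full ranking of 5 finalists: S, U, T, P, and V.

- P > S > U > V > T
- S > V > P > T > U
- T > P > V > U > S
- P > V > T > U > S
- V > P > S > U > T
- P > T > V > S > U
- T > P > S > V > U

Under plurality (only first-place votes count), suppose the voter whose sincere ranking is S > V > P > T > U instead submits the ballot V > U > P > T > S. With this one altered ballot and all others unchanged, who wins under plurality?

First-place totals with the altered ballot: S 0, U 0, T 2, P 3, V 2.
The winner is unchanged: still P.

P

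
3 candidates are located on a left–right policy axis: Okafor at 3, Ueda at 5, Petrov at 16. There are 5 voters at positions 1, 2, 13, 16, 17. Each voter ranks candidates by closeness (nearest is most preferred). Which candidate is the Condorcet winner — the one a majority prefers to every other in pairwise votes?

With single-peaked preferences on a line, the Condorcet winner is the candidate closest to the median voter.
The median voter (position 13) is closest to Petrov at 16.
Check: Petrov vs Ueda — voters closer to Petrov: 3 of 5.

Petrov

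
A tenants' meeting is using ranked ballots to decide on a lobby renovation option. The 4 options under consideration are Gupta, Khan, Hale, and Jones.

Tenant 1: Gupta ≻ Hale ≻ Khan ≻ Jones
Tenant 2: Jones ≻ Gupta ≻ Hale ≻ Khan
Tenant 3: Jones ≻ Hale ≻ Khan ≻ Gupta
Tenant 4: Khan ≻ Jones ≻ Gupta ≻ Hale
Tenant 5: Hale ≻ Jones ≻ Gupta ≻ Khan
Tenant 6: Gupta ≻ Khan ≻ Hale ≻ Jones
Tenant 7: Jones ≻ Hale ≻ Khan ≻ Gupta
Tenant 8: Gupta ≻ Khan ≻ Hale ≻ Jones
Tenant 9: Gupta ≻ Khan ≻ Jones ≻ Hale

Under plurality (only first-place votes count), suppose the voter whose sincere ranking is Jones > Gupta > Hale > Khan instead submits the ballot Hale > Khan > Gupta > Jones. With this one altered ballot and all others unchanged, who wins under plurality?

First-place totals with the altered ballot: Gupta 4, Khan 1, Hale 2, Jones 2.
The winner is unchanged: still Gupta.

Gupta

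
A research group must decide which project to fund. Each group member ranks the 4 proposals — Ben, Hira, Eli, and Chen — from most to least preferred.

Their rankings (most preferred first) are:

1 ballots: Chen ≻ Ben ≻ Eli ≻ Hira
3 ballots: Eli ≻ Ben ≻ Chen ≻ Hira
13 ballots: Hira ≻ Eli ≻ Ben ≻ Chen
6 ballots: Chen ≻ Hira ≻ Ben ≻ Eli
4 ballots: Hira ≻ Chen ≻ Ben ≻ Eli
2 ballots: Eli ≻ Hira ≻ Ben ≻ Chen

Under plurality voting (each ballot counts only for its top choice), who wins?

First-place vote totals:
  Ben: 0
  Hira: 17
  Eli: 5
  Chen: 7
Hira has the most first-place votes.

Hira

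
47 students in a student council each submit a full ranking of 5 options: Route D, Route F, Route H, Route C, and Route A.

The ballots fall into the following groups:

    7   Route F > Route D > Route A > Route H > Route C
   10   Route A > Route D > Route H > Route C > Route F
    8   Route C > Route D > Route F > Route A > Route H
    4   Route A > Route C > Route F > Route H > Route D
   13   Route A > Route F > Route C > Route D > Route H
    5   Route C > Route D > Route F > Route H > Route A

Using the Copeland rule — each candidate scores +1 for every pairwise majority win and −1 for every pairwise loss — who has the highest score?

Route A

Pairwise results:
  Route D vs Route F: Route F wins 24–23.
  Route D vs Route H: Route D wins 43–4.
  Route D vs Route C: Route C wins 30–17.
  Route D vs Route A: Route A wins 27–20.
  Route F vs Route H: Route F wins 37–10.
  Route F vs Route C: Route C wins 27–20.
  Route F vs Route A: Route A wins 27–20.
  Route H vs Route C: Route C wins 30–17.
  Route H vs Route A: Route A wins 42–5.
  Route C vs Route A: Route A wins 34–13.
Copeland scores (wins − losses):
  Route D: 1 − 3 = -2
  Route F: 2 − 2 = 0
  Route H: 0 − 4 = -4
  Route C: 3 − 1 = 2
  Route A: 4 − 0 = 4
Route A has the best Copeland score.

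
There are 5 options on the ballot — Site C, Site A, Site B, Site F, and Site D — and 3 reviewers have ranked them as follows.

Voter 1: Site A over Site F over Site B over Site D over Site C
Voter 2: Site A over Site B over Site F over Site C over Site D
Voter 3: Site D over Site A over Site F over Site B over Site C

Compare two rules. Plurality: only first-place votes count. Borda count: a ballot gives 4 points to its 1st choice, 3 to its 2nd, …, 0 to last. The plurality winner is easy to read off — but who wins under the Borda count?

Site A

Plurality first-place counts: Site C 0, Site A 2, Site B 0, Site F 0, Site D 1 → Site A.
Borda totals: Site C 1, Site A 11, Site B 6, Site F 7, Site D 5 → Site A.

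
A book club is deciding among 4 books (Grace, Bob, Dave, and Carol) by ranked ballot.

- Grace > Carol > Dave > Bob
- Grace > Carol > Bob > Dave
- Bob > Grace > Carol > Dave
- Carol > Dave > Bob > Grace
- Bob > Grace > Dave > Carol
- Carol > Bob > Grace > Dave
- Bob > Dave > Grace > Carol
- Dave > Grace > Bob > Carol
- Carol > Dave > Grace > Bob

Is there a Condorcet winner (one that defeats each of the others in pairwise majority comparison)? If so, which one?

None — there is no Condorcet winner

Head-to-head results (9 voters total):
Grace vs Bob: Bob wins 5–4.
Grace vs Dave: Grace wins 5–4.
Grace vs Carol: Grace wins 6–3.
Bob vs Dave: Bob wins 5–4.
Bob vs Carol: Carol wins 5–4.
Dave vs Carol: Carol wins 6–3.
No candidate beats all others: Grace beats Carol beats Bob beats Grace, a majority cycle.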